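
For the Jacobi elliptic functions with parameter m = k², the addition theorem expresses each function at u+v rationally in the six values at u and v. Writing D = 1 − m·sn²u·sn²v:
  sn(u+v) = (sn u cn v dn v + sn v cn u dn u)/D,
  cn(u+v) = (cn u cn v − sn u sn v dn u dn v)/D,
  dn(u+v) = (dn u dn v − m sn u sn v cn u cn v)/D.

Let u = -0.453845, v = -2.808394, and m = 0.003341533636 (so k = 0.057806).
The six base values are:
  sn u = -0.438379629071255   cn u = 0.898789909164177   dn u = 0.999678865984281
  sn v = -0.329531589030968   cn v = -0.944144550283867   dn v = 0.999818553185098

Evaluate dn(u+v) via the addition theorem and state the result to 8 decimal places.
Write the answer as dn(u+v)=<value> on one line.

dn(u+v)=0.99997684

m = k² = 0.003341533636
D = 1 − m·sn²u·sn²v = 0.9999302666270925
dn(u+v) = (dn u·dn v − m·sn u·sn v·cn u·cn v)/D = 0.9999071057192392/0.9999302666270925 = 0.9999768374769458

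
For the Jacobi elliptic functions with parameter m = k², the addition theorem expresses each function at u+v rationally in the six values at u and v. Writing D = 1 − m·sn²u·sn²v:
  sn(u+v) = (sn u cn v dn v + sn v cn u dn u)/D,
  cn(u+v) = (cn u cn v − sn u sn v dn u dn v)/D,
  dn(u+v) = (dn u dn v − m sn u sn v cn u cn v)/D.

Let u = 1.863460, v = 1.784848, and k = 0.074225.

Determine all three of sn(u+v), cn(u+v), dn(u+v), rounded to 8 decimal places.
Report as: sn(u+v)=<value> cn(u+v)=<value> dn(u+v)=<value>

sn u = 0.9583255674654141, cn u = -0.2856783273930524, dn u = 0.9974669313246866
sn v = 0.9777579185115294, cn v = -0.2097366271970667, dn v = 0.9973630245272836
m = k² = 0.005509350625
D = 1 − m·sn²u·sn²v = 0.9951628534405413
sn(u+v) = (sn u·cn v·dn v + sn v·cn u·dn u)/D = -0.4790826500838758/0.9951628534405413 = -0.4814113071318531
cn(u+v) = (cn u·cn v − sn u·sn v·dn u·dn v)/D = -0.8722550769451164/0.9951628534405413 = -0.8764948108035783
dn(u+v) = (dn u·dn v − m·sn u·sn v·cn u·cn v)/D = 0.9945273237522799/0.9951628534405413 = 0.9993613812190997

sn(u+v)=-0.48141131 cn(u+v)=-0.87649481 dn(u+v)=0.99936138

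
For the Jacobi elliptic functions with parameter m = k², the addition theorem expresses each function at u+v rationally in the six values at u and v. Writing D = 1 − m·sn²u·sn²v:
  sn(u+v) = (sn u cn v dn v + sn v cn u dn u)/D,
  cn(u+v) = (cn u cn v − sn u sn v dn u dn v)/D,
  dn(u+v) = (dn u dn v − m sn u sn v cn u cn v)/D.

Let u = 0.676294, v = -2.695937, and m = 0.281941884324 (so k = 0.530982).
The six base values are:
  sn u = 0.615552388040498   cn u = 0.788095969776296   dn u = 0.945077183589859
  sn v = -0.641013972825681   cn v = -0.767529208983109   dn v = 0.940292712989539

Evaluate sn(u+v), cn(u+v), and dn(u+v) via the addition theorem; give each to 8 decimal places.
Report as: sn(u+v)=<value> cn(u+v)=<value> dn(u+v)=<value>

m = k² = 0.281941884324
D = 1 − m·sn²u·sn²v = 0.9561040318859561
sn(u+v) = (sn u·cn v·dn v + sn v·cn u·dn u)/D = -0.9216800559128303/0.9561040318859561 = -0.9639955749321306
cn(u+v) = (cn u·cn v − sn u·sn v·dn u·dn v)/D = -0.254245539432068/0.9561040318859561 = -0.2659182797614165
dn(u+v) = (dn u·dn v − m·sn u·sn v·cn u·cn v)/D = 0.8213567710393042/0.9561040318859561 = 0.8590663187761513

sn(u+v)=-0.96399557 cn(u+v)=-0.26591828 dn(u+v)=0.85906632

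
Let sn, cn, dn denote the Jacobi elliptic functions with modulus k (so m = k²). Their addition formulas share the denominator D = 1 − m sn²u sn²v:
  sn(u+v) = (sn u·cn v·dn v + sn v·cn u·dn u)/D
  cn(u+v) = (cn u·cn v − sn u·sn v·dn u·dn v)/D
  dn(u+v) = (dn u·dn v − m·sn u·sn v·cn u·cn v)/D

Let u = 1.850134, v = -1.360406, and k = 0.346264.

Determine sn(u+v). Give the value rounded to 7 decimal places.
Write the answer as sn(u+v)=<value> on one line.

sn(u+v)=0.4684129

sn u = 0.9770071379716975, cn u = -0.2132065954710419, dn u = 0.9410374521822015
sn v = -0.9701062898171237, cn v = 0.2426804204241761, dn v = 0.9418930587578605
m = k² = 0.119898757696
D = 1 − m·sn²u·sn²v = 0.8922917927293142
sn(u+v) = (sn u·cn v·dn v + sn v·cn u·dn u)/D = 0.4179609731519217/0.8922917927293142 = 0.4684128852888759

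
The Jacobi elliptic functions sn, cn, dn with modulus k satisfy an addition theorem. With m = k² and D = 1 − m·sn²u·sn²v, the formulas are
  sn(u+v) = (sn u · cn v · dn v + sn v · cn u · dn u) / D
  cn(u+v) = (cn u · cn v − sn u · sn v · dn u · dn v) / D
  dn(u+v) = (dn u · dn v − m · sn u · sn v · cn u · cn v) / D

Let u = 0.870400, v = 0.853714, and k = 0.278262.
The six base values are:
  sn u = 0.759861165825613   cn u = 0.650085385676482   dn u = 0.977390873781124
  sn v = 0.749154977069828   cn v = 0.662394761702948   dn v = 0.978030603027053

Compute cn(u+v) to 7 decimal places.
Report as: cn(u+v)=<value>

cn(u+v)=-0.1164692

m = k² = 0.077429740644
D = 1 − m·sn²u·sn²v = 0.9749089034224438
cn(u+v) = (cn u·cn v − sn u·sn v·dn u·dn v)/D = -0.1135468809491511/0.9749089034224438 = -0.1164692214324248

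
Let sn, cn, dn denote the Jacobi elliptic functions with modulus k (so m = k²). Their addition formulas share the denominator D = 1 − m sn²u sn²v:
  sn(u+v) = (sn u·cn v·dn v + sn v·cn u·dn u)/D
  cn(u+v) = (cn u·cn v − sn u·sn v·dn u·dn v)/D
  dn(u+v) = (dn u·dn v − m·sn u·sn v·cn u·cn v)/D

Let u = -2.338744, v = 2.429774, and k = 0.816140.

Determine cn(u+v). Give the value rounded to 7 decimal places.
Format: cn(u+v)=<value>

cn(u+v)=0.9958672

sn u = -0.9835979117600597, cn u = -0.1803750203915438, dn u = 0.5963108737583969
sn v = 0.972237527078326, cn v = -0.2339961344565789, dn v = 0.6085938040053371
m = k² = 0.6660844996
D = 1 − m·sn²u·sn²v = 0.390870989326157
cn(u+v) = (cn u·cn v − sn u·sn v·dn u·dn v)/D = 0.3892556070667694/0.390870989326157 = 0.9958672239600784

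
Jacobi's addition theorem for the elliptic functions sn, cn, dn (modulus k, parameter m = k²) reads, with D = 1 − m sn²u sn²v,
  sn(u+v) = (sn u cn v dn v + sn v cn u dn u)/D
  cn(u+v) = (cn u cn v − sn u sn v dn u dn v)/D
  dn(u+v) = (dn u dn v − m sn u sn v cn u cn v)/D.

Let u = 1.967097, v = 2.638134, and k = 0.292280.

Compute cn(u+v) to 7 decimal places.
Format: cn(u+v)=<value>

sn u = 0.9407709098838315, cn u = -0.3390429104351657, dn u = 0.9614532293157276
sn v = 0.5408642413880738, cn v = -0.8411099050586097, dn v = 0.9874256994974571
m = k² = 0.0854275984
D = 1 − m·sn²u·sn²v = 0.9778821709974229
cn(u+v) = (cn u·cn v − sn u·sn v·dn u·dn v)/D = -0.1978917220561337/0.9778821709974229 = -0.2023676552506194

cn(u+v)=-0.2023677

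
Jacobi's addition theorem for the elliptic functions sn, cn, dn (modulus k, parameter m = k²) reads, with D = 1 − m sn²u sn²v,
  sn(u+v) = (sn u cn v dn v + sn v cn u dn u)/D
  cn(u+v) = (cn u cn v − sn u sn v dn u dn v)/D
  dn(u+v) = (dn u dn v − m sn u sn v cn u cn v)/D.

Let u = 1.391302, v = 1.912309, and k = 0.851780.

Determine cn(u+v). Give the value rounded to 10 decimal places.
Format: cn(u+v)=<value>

cn(u+v)=-0.6628744800

sn u = 0.9199848790734187, cn u = 0.3919538522278704, dn u = 0.6212344949688509
sn v = 0.9943214336606169, cn v = 0.1064184502945588, dn v = 0.5316835215900028
m = k² = 0.7255291684
D = 1 − m·sn²u·sn²v = 0.3928865448093674
cn(u+v) = (cn u·cn v − sn u·sn v·dn u·dn v)/D = -0.2604344640954123/0.3928865448093674 = -0.6628744800150328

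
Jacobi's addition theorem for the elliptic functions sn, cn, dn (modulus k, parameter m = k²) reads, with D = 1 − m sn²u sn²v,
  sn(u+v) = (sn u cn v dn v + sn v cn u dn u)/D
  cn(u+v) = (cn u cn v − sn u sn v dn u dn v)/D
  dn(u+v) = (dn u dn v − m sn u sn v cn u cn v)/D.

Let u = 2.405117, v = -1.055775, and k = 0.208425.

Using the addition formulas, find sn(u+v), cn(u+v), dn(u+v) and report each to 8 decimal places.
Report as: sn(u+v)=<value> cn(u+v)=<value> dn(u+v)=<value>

sn u = 0.6950616980139398, cn u = -0.7189500928117186, dn u = 0.9894509561667763
sn v = -0.8669090139989889, cn v = 0.4984664095476253, dn v = 0.9835409223956825
m = k² = 0.043440980625
D = 1 − m·sn²u·sn²v = 0.9842277601890753
sn(u+v) = (sn u·cn v·dn v + sn v·cn u·dn u)/D = 0.9574518896822415/0.9842277601890753 = 0.972795046441598
cn(u+v) = (cn u·cn v − sn u·sn v·dn u·dn v)/D = 0.2280135146668039/0.9842277601890753 = 0.231667428911984
dn(u+v) = (dn u·dn v − m·sn u·sn v·cn u·cn v)/D = 0.9637848948574273/0.9842277601890753 = 0.9792295379600746

sn(u+v)=0.97279505 cn(u+v)=0.23166743 dn(u+v)=0.97922954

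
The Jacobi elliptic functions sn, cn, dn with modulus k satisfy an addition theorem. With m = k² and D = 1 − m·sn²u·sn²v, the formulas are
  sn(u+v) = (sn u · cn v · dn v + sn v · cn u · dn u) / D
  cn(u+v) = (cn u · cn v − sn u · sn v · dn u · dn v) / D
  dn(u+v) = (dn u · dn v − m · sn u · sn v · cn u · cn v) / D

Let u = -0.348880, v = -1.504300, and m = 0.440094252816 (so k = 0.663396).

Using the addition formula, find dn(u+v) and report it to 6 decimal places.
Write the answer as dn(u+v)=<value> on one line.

dn(u+v)=0.748629

sn u = -0.3389941319068027, cn u = 0.9407884876701847, dn u = 0.974384769637504
sn v = -0.9742217530167199, cn v = 0.2255924997623574, dn v = 0.7630878149424337
m = k² = 0.440094252816
D = 1 − m·sn²u·sn²v = 0.9519995064141567
dn(u+v) = (dn u·dn v − m·sn u·sn v·cn u·cn v)/D = 0.7126941861351133/0.9519995064141567 = 0.7486287349240113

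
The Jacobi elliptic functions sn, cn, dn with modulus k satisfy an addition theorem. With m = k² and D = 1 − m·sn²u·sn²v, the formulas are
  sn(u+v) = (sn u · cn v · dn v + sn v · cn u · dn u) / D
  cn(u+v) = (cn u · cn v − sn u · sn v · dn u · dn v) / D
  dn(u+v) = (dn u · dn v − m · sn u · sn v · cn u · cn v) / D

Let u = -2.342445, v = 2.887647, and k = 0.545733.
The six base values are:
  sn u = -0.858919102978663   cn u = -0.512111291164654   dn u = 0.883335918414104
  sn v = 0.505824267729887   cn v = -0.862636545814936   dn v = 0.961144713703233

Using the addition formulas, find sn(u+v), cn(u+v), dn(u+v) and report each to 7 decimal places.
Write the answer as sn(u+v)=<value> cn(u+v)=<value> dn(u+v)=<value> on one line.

m = k² = 0.297824507289
D = 1 − m·sn²u·sn²v = 0.9437834384579404
sn(u+v) = (sn u·cn v·dn v + sn v·cn u·dn u)/D = 0.4833279149744386/0.9437834384579404 = 0.5121173939692713
cn(u+v) = (cn u·cn v − sn u·sn v·dn u·dn v)/D = 0.8106301902310047/0.9437834384579404 = 0.8589154642886121
dn(u+v) = (dn u·dn v − m·sn u·sn v·cn u·cn v)/D = 0.9061752725407188/0.9437834384579404 = 0.9601516996540328

sn(u+v)=0.5121174 cn(u+v)=0.8589155 dn(u+v)=0.9601517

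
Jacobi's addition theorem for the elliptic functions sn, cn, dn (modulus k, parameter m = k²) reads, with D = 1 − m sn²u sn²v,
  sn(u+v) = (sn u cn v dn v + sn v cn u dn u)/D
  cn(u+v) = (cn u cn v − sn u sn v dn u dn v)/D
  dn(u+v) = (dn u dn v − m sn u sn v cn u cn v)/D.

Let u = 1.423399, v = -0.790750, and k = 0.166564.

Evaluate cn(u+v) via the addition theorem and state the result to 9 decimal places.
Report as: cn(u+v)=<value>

cn(u+v)=0.807102269

sn u = 0.9878146771162543, cn u = 0.1556347123032332, dn u = 0.9863713515217632
sn v = -0.7094616973977779, cn v = 0.7047439960194508, dn v = 0.992993286577403
m = k² = 0.027743566096
D = 1 − m·sn²u·sn²v = 0.9863739135427639
cn(u+v) = (cn u·cn v − sn u·sn v·dn u·dn v)/D = 0.7961046232522053/0.9863739135427639 = 0.8071022685432064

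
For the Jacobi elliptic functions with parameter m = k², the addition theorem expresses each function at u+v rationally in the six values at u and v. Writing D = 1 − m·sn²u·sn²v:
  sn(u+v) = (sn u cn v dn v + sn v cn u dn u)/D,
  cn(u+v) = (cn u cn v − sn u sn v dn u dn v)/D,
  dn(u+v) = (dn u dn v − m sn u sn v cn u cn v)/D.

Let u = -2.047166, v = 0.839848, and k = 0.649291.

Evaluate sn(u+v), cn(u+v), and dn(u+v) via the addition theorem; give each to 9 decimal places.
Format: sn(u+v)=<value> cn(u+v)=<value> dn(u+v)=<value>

sn u = -0.9811756171525813, cn u = -0.1931176022667308, dn u = 0.7708071933492993
sn v = 0.720115456077376, cn v = 0.6938542569722209, dn v = 0.8839589655341913
m = k² = 0.421578802681
D = 1 − m·sn²u·sn²v = 0.7895366275237676
sn(u+v) = (sn u·cn v·dn v + sn v·cn u·dn u)/D = -0.7089867898987054/0.7895366275237676 = -0.8979783396779304
cn(u+v) = (cn u·cn v − sn u·sn v·dn u·dn v)/D = 0.3474274283224247/0.7895366275237676 = 0.4400396589732197
dn(u+v) = (dn u·dn v − m·sn u·sn v·cn u·cn v)/D = 0.6414486175832689/0.7895366275237676 = 0.8124368081504353

sn(u+v)=-0.897978340 cn(u+v)=0.440039659 dn(u+v)=0.812436808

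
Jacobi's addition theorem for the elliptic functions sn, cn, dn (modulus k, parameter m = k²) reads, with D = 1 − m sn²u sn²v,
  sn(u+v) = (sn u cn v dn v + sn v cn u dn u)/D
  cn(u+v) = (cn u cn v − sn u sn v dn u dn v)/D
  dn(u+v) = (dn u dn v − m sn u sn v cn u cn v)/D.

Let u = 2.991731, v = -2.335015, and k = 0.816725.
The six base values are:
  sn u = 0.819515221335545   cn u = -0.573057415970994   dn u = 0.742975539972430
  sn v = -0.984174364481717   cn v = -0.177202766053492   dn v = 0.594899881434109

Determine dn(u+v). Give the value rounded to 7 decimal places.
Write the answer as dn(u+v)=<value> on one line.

dn(u+v)=0.8773115

m = k² = 0.667039725625
D = 1 − m·sn²u·sn²v = 0.5660798231758893
dn(u+v) = (dn u·dn v − m·sn u·sn v·cn u·cn v)/D = 0.4966283507404296/0.5660798231758893 = 0.8773115211105482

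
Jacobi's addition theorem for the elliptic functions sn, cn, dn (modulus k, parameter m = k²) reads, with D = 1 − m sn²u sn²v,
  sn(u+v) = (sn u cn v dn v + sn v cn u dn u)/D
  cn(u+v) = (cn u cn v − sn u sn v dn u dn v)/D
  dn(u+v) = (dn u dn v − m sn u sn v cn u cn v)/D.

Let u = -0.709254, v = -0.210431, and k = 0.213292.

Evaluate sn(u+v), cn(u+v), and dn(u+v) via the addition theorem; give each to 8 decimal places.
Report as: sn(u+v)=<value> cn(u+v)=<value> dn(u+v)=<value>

sn(u+v)=-0.79238654 cn(u+v)=0.61001931 dn(u+v)=0.98561439

sn u = -0.649411243584559, cn u = 0.7604373982820391, dn u = 0.9903604445028833
sn v = -0.2088129333655018, cn v = 0.9779556016810244, dn v = 0.9990076852246531
m = k² = 0.045493477264
D = 1 − m·sn²u·sn²v = 0.9991634276069021
sn(u+v) = (sn u·cn v·dn v + sn v·cn u·dn u)/D = -0.7917236557647883/0.9991634276069021 = -0.7923865444725563
cn(u+v) = (cn u·cn v − sn u·sn v·dn u·dn v)/D = 0.6095089892443031/0.9991634276069021 = 0.6100193145621223
dn(u+v) = (dn u·dn v − m·sn u·sn v·cn u·cn v)/D = 0.9847898480879126/0.9991634276069021 = 0.9856143858733744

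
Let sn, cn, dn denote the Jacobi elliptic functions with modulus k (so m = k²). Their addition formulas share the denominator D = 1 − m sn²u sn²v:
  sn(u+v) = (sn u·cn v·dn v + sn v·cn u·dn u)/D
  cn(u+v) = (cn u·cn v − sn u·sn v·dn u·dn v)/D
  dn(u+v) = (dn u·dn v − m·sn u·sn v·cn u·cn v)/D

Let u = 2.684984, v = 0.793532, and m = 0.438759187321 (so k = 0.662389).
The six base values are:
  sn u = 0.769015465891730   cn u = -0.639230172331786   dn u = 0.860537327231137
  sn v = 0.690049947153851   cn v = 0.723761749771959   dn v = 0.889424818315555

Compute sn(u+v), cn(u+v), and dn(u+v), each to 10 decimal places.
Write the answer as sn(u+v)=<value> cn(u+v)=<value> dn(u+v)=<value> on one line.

m = k² = 0.438759187321
D = 1 − m·sn²u·sn²v = 0.876445824896363
sn(u+v) = (sn u·cn v·dn v + sn v·cn u·dn u)/D = 0.1154559470229027/0.876445824896363 = 0.1317319835901494
cn(u+v) = (cn u·cn v − sn u·sn v·dn u·dn v)/D = -0.8688079236950541/0.876445824896363 = -0.9912853698604679
dn(u+v) = (dn u·dn v − m·sn u·sn v·cn u·cn v)/D = 0.8731028523581344/0.876445824896363 = 0.9961857624929368

sn(u+v)=0.1317319836 cn(u+v)=-0.9912853699 dn(u+v)=0.9961857625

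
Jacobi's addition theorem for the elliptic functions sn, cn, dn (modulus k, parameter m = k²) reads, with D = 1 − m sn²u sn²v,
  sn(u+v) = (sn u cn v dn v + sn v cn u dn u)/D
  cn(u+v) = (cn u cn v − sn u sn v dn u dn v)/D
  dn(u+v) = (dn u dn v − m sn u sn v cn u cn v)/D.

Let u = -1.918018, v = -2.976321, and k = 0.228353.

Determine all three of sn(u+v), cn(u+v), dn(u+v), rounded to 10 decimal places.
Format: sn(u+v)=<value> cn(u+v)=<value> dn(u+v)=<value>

sn u = -0.9499276350576844, cn u = -0.312469979603985, dn u = 0.9761896451268501
sn v = -0.2059123565084297, cn v = -0.9785704376472576, dn v = 0.9988939149693664
m = k² = 0.052145092609
D = 1 − m·sn²u·sn²v = 0.9980049246389231
sn(u+v) = (sn u·cn v·dn v + sn v·cn u·dn u)/D = 0.9913523544521641/0.9980049246389231 = 0.9933341309020434
cn(u+v) = (cn u·cn v − sn u·sn v·dn u·dn v)/D = 0.1150405968590807/0.9980049246389231 = 0.115270570333811
dn(u+v) = (dn u·dn v − m·sn u·sn v·cn u·cn v)/D = 0.9719911018357732/0.9980049246389231 = 0.9739341739094507

sn(u+v)=0.9933341309 cn(u+v)=0.1152705703 dn(u+v)=0.9739341739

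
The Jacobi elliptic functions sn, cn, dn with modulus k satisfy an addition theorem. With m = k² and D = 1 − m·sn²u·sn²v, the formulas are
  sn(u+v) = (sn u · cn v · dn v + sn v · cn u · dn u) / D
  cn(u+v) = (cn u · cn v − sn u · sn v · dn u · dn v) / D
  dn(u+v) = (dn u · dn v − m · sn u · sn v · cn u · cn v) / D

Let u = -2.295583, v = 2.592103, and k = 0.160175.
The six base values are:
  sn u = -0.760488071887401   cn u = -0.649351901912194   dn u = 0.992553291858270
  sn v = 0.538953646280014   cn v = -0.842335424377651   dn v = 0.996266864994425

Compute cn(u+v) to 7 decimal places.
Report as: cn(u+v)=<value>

m = k² = 0.025656030625
D = 1 − m·sn²u·sn²v = 0.9956900016140741
cn(u+v) = (cn u·cn v − sn u·sn v·dn u·dn v)/D = 0.952269065380794/0.9956900016140741 = 0.9563911095191354

cn(u+v)=0.9563911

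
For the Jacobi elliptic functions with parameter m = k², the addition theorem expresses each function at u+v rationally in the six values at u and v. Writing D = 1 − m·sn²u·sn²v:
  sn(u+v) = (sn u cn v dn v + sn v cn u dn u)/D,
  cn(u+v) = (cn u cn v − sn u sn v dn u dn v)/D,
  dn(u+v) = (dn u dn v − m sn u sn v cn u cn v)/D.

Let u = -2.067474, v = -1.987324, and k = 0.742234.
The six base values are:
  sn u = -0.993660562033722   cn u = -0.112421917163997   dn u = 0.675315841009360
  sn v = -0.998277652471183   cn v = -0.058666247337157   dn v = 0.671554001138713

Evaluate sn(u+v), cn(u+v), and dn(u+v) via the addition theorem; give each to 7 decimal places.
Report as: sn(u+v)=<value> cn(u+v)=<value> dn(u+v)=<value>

m = k² = 0.550911310756
D = 1 − m·sn²u·sn²v = 0.4579236082660599
sn(u+v) = (sn u·cn v·dn v + sn v·cn u·dn u)/D = 0.1149373351807128/0.4579236082660599 = 0.2509967451032415
cn(u+v) = (cn u·cn v − sn u·sn v·dn u·dn v)/D = -0.4432645259762667/0.4579236082660599 = -0.9679879306828048
dn(u+v) = (dn u·dn v − m·sn u·sn v·cn u·cn v)/D = 0.4499068425725216/0.4579236082660599 = 0.9824932247457299

sn(u+v)=0.2509967 cn(u+v)=-0.9679879 dn(u+v)=0.9824932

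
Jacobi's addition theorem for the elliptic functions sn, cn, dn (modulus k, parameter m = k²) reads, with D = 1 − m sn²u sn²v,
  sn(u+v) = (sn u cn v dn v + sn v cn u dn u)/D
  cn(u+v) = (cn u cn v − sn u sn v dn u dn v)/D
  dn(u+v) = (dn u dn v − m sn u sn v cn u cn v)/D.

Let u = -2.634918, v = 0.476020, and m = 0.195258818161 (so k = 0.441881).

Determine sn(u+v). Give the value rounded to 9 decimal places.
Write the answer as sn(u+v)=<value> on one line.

sn u = -0.621205952797672, cn u = -0.783647346839595, dn u = 0.9615873542800614
sn v = 0.4552664940096114, cn v = 0.8903552209271289, dn v = 0.9795556018803837
m = k² = 0.195258818161
D = 1 − m·sn²u·sn²v = 0.9843824375300566
sn(u+v) = (sn u·cn v·dn v + sn v·cn u·dn u)/D = -0.8848502529056204/0.9843824375300566 = -0.8988887033842504

sn(u+v)=-0.898888703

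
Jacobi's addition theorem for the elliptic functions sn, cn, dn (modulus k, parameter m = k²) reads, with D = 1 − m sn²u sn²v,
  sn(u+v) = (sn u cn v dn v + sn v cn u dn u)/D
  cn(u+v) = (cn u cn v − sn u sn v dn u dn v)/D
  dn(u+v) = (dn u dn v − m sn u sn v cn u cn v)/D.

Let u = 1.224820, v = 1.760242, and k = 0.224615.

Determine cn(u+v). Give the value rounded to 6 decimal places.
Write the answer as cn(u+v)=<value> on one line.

cn(u+v)=-0.980608

sn u = 0.9368086143196786, cn u = 0.3498422789435887, dn u = 0.9776108072407548
sn v = 0.9864560692975286, cn v = -0.1640256789227509, dn v = 0.9751438258038956
m = k² = 0.050451898225
D = 1 − m·sn²u·sn²v = 0.9569141405342264
cn(u+v) = (cn u·cn v − sn u·sn v·dn u·dn v)/D = -0.9383575285267203/0.9569141405342264 = -0.9806078610175555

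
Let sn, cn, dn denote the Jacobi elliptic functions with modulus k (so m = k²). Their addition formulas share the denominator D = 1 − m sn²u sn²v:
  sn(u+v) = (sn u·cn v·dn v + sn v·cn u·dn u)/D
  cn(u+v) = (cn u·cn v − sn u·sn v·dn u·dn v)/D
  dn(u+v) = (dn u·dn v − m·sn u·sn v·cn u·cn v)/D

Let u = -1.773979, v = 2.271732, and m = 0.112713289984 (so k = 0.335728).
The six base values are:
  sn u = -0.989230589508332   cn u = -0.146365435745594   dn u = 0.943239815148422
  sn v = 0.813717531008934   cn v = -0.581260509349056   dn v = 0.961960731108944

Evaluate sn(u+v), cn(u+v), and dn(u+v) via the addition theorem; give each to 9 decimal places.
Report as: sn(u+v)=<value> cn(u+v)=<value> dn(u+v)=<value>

m = k² = 0.112713289984
D = 1 − m·sn²u·sn²v = 0.9269672680471972
sn(u+v) = (sn u·cn v·dn v + sn v·cn u·dn u)/D = 0.4407880948660069/0.9269672680471972 = 0.4755163532306772
cn(u+v) = (cn u·cn v − sn u·sn v·dn u·dn v)/D = 0.8154594848643803/0.9269672680471972 = 0.8797068817567575
dn(u+v) = (dn u·dn v − m·sn u·sn v·cn u·cn v)/D = 0.9150785669936441/0.9269672680471972 = 0.9871746269114781

sn(u+v)=0.475516353 cn(u+v)=0.879706882 dn(u+v)=0.987174627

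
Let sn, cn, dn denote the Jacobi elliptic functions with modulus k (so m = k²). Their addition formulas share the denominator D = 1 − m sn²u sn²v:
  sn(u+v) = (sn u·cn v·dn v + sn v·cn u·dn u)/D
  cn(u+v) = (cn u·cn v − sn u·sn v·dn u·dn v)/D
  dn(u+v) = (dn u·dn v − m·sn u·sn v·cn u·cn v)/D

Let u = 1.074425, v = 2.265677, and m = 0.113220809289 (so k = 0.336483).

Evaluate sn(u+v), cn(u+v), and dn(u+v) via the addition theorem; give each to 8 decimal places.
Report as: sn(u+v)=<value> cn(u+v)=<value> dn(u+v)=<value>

sn(u+v)=-0.10322984 cn(u+v)=-0.99465753 dn(u+v)=0.99939655

sn u = 0.8703372767773596, cn u = 0.4924561144424646, dn u = 0.9561572630196335
sn v = 0.8173047184751333, cn v = -0.576205689973887, dn v = 0.9614416107823331
m = k² = 0.113220809289
D = 1 − m·sn²u·sn²v = 0.9427112380446652
sn(u+v) = (sn u·cn v·dn v + sn v·cn u·dn u)/D = -0.09731593038058744/0.9427112380446652 = -0.1032298401177823
cn(u+v) = (cn u·cn v − sn u·sn v·dn u·dn v)/D = -0.9376748306475257/0.9427112380446652 = -0.9946575290567388
dn(u+v) = (dn u·dn v − m·sn u·sn v·cn u·cn v)/D = 0.9421423634891893/0.9427112380446652 = 0.999396554817087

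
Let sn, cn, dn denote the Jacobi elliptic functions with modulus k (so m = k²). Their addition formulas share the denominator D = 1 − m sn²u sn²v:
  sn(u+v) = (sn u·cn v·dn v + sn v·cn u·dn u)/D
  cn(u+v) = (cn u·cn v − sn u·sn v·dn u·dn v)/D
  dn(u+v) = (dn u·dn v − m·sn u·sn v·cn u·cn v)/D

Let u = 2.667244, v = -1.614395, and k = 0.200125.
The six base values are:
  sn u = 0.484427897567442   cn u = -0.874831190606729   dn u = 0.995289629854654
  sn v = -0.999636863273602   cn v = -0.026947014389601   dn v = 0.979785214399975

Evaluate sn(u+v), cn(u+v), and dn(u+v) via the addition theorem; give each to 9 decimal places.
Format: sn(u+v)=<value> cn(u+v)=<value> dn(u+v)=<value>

m = k² = 0.040050015625
D = 1 − m·sn²u·sn²v = 0.9906082719761661
sn(u+v) = (sn u·cn v·dn v + sn v·cn u·dn u)/D = 0.8576042209263563/0.9906082719761661 = 0.8657349682892515
cn(u+v) = (cn u·cn v − sn u·sn v·dn u·dn v)/D = 0.4958021266159547/0.9906082719761661 = 0.5005027119618921
dn(u+v) = (dn u·dn v − m·sn u·sn v·cn u·cn v)/D = 0.975627266314158/0.9906082719761661 = 0.9848769628865279

sn(u+v)=0.865734968 cn(u+v)=0.500502712 dn(u+v)=0.984876963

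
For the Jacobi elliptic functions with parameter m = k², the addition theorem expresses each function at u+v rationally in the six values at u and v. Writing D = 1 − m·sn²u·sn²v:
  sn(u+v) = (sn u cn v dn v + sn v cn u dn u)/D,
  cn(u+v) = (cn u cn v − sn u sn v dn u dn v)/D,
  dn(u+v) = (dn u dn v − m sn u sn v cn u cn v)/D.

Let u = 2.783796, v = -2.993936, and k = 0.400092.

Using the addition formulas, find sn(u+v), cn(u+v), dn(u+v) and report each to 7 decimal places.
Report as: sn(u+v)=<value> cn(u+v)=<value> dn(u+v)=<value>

sn u = 0.473424872293372, cn u = -0.8808342013648223, dn u = 0.9818974103745873
sn v = -0.2816560148560667, cn v = -0.9595154450530742, dn v = 0.9936303854651718
m = k² = 0.160073608464
D = 1 − m·sn²u·sn²v = 0.9971538358968088
sn(u+v) = (sn u·cn v·dn v + sn v·cn u·dn u)/D = -0.2077638869419033/0.9971538358968088 = -0.2083569048852396
cn(u+v) = (cn u·cn v − sn u·sn v·dn u·dn v)/D = 0.9752691627066407/0.9971538358968088 = 0.9780528616524994
dn(u+v) = (dn u·dn v − m·sn u·sn v·cn u·cn v)/D = 0.9936830791748057/0.9971538358968088 = 0.9965193367391686

sn(u+v)=-0.2083569 cn(u+v)=0.9780529 dn(u+v)=0.9965193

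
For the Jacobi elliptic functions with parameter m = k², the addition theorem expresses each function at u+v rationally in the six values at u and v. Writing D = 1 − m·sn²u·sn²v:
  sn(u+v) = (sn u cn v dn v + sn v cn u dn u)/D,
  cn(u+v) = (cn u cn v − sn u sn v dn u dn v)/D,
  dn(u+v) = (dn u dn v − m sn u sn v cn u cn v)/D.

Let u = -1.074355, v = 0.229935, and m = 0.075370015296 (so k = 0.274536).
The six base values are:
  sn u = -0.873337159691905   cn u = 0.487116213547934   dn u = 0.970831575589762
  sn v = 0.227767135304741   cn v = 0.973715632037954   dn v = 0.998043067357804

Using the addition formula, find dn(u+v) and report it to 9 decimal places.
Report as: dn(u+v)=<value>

dn(u+v)=0.978962330

m = k² = 0.075370015296
D = 1 − m·sn²u·sn²v = 0.9970177461952278
dn(u+v) = (dn u·dn v − m·sn u·sn v·cn u·cn v)/D = 0.9760428161203277/0.9970177461952278 = 0.9789623302544576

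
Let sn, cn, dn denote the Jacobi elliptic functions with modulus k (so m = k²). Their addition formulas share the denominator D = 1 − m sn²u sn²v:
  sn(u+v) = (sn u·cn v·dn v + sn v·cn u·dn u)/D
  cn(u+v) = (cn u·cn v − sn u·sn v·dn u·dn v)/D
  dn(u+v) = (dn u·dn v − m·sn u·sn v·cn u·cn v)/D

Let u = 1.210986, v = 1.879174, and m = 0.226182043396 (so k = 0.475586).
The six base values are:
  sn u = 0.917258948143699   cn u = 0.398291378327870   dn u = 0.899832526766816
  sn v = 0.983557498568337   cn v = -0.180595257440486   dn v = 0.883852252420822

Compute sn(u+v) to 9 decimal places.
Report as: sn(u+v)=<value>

m = k² = 0.226182043396
D = 1 − m·sn²u·sn²v = 0.815905189989391
sn(u+v) = (sn u·cn v·dn v + sn v·cn u·dn u)/D = 0.2060901805496364/0.815905189989391 = 0.2525908439831301

sn(u+v)=0.252590844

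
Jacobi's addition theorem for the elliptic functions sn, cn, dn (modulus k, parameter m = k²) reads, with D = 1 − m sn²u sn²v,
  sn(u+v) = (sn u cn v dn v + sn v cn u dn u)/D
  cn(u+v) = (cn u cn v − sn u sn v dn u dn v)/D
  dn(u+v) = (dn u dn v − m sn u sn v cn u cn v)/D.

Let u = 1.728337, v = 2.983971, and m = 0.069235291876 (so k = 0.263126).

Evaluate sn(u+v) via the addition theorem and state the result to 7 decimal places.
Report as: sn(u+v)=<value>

sn(u+v)=-0.9966401

sn u = 0.9922338852466428, cn u = -0.1243861606785579, dn u = 0.9653164822021766
sn v = 0.212479581910571, cn v = -0.9771655065909301, dn v = 0.9984358740673445
m = k² = 0.069235291876
D = 1 − m·sn²u·sn²v = 0.9969225568258494
sn(u+v) = (sn u·cn v·dn v + sn v·cn u·dn u)/D = -0.9935730377404865/0.9969225568258494 = -0.9966401411399221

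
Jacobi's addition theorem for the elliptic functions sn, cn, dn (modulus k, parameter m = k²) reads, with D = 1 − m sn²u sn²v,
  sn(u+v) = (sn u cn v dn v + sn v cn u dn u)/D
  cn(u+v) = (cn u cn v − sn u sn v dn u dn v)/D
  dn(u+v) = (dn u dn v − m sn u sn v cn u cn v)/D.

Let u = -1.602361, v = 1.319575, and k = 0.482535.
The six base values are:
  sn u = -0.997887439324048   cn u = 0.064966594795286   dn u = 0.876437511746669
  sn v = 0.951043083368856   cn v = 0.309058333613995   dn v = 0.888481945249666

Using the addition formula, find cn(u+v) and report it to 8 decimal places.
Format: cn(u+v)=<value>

cn(u+v)=0.96052220

m = k² = 0.232840026225
D = 1 − m·sn²u·sn²v = 0.7902890369969504
cn(u+v) = (cn u·cn v − sn u·sn v·dn u·dn v)/D = 0.7590901632911988/0.7902890369969504 = 0.9605221985309256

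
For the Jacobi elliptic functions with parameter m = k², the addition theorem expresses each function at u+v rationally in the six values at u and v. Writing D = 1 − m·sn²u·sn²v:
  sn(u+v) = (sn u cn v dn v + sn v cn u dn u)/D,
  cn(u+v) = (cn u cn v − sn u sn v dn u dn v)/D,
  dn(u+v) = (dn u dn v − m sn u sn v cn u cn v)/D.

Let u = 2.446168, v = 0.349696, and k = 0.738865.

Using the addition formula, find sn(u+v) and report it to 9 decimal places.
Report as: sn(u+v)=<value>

sn u = 0.9281379972217121, cn u = -0.3722362933853563, dn u = 0.727819562614554
sn v = 0.3390534114976275, cn v = 0.940767125356653, dn v = 0.968112795929255
m = k² = 0.545921488225
D = 1 − m·sn²u·sn²v = 0.9459380717829367
sn(u+v) = (sn u·cn v·dn v + sn v·cn u·dn u)/D = 0.7534623892147055/0.9459380717829367 = 0.7965240132417481

sn(u+v)=0.796524013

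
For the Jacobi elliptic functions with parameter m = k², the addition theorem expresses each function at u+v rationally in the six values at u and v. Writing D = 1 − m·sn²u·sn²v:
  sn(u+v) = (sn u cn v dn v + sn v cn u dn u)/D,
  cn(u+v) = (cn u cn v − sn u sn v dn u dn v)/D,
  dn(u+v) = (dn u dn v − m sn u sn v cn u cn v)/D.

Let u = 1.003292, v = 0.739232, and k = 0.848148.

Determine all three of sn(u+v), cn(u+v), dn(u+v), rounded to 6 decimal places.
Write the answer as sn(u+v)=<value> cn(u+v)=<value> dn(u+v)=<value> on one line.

sn(u+v)=0.981048 cn(u+v)=0.193767 dn(u+v)=0.554665

sn u = 0.7866843607660046, cn u = 0.6173554215572928, dn u = 0.7448564358417905
sn v = 0.641399621258009, cn v = 0.767206964156402, dn v = 0.8390840453140411
m = k² = 0.719355029904
D = 1 − m·sn²u·sn²v = 0.8168521958960989
sn(u+v) = (sn u·cn v·dn v + sn v·cn u·dn u)/D = 0.8013708859391736/0.8168521958960989 = 0.9810475995110203
cn(u+v) = (cn u·cn v − sn u·sn v·dn u·dn v)/D = 0.158278909237279/0.8168521958960989 = 0.1937668895700828
dn(u+v) = (dn u·dn v − m·sn u·sn v·cn u·cn v)/D = 0.4530795658427476/0.8168521958960989 = 0.5546652970011455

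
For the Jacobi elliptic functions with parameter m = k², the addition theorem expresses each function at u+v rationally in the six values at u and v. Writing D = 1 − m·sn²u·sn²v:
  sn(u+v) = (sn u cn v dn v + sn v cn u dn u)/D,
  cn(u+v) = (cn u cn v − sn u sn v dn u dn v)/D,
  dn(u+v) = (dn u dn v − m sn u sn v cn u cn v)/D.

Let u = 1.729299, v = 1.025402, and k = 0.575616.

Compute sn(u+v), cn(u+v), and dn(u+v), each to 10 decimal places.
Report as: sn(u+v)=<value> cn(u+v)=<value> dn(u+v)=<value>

sn(u+v)=0.6387299758 cn(u+v)=-0.7694309702 dn(u+v)=0.9299590184

sn u = 0.9999961679184018, cn u = 0.002768419858265207, dn u = 0.8177216885562549
sn v = 0.8290493899890707, cn v = 0.5591753830049655, dn v = 0.8787870668169156
m = k² = 0.331333779456
D = 1 − m·sn²u·sn²v = 0.7722684541864429
sn(u+v) = (sn u·cn v·dn v + sn v·cn u·dn u)/D = 0.4932710110869138/0.7722684541864429 = 0.6387299758431246
cn(u+v) = (cn u·cn v − sn u·sn v·dn u·dn v)/D = -0.5942072659878973/0.7722684541864429 = -0.7694309702367338
dn(u+v) = (dn u·dn v − m·sn u·sn v·cn u·cn v)/D = 0.7181780136130092/0.7722684541864429 = 0.9299590184213649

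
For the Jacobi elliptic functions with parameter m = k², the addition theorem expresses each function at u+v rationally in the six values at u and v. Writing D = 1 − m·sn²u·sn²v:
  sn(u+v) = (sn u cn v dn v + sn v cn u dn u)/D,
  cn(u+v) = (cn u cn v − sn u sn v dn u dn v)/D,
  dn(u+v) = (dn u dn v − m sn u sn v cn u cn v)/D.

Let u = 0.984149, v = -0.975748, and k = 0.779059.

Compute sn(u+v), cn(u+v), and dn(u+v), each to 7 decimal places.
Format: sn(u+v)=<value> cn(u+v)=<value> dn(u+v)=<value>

sn u = 0.7867284247594384, cn u = 0.6172992675157914, dn u = 0.7901543870131445
sn v = -0.7826069534443623, cn v = 0.6225161495258847, dn v = 0.7926345814575006
m = k² = 0.606932925481
D = 1 − m·sn²u·sn²v = 0.7699205735798121
sn(u+v) = (sn u·cn v·dn v + sn v·cn u·dn u)/D = 0.006467980481014934/0.7699205735798121 = 0.008400841207478715
cn(u+v) = (cn u·cn v − sn u·sn v·dn u·dn v)/D = 0.7698934048619744/0.7699205735798121 = 0.9999647123108929
dn(u+v) = (dn u·dn v − m·sn u·sn v·cn u·cn v)/D = 0.7699040841047746/0.7699205735798121 = 0.9999785828881532

sn(u+v)=0.0084008 cn(u+v)=0.9999647 dn(u+v)=0.9999786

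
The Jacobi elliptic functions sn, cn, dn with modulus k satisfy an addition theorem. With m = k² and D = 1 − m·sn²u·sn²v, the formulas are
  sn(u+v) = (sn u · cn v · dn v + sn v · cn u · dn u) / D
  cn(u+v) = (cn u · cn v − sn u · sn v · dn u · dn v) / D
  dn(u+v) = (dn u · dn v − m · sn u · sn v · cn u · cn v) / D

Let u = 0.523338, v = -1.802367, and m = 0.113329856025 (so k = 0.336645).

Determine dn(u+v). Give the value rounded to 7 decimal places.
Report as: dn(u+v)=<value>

dn(u+v)=0.9475757

sn u = 0.4975553709573716, cn u = 0.8674322180040769, dn u = 0.985872156097349
sn v = -0.9850114934965884, cn v = -0.1724887175429753, dn v = 0.9434203593241115
m = k² = 0.113329856025
D = 1 − m·sn²u·sn²v = 0.9727786430473126
dn(u+v) = (dn u·dn v − m·sn u·sn v·cn u·cn v)/D = 0.9217814375830746/0.9727786430473126 = 0.9475757349025624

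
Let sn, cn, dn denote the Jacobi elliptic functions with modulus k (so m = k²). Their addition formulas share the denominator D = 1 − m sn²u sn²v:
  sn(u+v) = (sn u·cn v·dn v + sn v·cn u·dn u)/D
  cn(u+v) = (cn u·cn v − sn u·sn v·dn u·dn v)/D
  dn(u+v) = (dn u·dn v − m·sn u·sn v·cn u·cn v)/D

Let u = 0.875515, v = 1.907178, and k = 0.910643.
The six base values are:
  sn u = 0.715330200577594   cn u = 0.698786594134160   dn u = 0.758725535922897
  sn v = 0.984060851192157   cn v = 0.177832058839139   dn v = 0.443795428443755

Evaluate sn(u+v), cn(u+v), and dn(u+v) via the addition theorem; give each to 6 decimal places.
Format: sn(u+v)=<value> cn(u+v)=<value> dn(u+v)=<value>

sn(u+v)=0.981509 cn(u+v)=-0.191415 dn(u+v)=0.448457

m = k² = 0.829270673449
D = 1 − m·sn²u·sn²v = 0.5890837289758633
sn(u+v) = (sn u·cn v·dn v + sn v·cn u·dn u)/D = 0.5781911138447957/0.5890837289758633 = 0.9815092242489796
cn(u+v) = (cn u·cn v − sn u·sn v·dn u·dn v)/D = -0.1127593704089502/0.5890837289758633 = -0.1914148445501714
dn(u+v) = (dn u·dn v − m·sn u·sn v·cn u·cn v)/D = 0.2641786081488011/0.5890837289758633 = 0.4484568069942828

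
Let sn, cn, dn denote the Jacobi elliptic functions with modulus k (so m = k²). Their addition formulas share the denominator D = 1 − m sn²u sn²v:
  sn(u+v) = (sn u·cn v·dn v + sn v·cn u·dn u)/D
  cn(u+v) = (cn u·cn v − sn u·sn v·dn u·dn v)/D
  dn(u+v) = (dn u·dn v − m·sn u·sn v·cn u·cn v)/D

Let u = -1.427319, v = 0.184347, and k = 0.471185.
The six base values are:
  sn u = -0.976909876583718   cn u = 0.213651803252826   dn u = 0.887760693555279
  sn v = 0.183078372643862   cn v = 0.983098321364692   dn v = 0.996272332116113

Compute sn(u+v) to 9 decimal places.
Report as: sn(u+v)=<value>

m = k² = 0.222015304225
D = 1 − m·sn²u·sn²v = 0.9928982398559248
sn(u+v) = (sn u·cn v·dn v + sn v·cn u·dn u)/D = -0.9220936320638354/0.9928982398559248 = -0.928688958294091

sn(u+v)=-0.928688958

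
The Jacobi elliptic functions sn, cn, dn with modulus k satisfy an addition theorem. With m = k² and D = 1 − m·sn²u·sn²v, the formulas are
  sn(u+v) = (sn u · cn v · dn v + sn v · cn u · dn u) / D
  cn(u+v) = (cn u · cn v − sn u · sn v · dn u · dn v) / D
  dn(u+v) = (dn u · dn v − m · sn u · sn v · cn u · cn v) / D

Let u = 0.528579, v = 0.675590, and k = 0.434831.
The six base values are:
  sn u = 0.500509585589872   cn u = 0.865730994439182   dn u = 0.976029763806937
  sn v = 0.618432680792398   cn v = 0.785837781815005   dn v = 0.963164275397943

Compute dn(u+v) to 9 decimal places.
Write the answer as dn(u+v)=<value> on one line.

m = k² = 0.189077998561
D = 1 − m·sn²u·sn²v = 0.9818844861050533
dn(u+v) = (dn u·dn v − m·sn u·sn v·cn u·cn v)/D = 0.9002606269849569/0.9818844861050533 = 0.9168702018667364

dn(u+v)=0.916870202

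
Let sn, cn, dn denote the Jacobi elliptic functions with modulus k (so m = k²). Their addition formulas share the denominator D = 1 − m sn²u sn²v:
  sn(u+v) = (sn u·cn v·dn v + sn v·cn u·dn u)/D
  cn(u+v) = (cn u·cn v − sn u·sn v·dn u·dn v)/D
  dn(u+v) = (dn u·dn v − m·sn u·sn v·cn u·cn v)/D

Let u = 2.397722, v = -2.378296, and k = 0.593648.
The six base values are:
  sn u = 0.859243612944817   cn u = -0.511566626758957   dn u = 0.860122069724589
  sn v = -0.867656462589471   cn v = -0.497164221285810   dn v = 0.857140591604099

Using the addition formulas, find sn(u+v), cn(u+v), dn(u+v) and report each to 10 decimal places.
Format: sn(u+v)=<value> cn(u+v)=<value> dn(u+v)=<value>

sn(u+v)=0.0194243478 cn(u+v)=0.9998113296 dn(u+v)=0.9999335132

m = k² = 0.352417947904
D = 1 − m·sn²u·sn²v = 0.8041217321402064
sn(u+v) = (sn u·cn v·dn v + sn v·cn u·dn u)/D = 0.01561954016648961/0.8041217321402064 = 0.01942434776003068
cn(u+v) = (cn u·cn v − sn u·sn v·dn u·dn v)/D = 0.8039700181382097/0.8041217321402064 = 0.999811329558781
dn(u+v) = (dn u·dn v − m·sn u·sn v·cn u·cn v)/D = 0.8040682686694437/0.8041217321402064 = 0.999933513212458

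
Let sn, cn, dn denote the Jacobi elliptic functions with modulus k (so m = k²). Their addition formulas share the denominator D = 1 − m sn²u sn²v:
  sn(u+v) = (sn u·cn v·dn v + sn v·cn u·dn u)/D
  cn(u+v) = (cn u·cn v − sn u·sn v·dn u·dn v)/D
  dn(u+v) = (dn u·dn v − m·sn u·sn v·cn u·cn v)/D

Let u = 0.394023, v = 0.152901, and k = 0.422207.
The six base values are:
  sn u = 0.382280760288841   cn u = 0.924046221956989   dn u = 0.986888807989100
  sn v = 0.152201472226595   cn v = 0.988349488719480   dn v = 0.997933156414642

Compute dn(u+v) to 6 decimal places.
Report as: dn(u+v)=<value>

dn(u+v)=0.975966

m = k² = 0.178258750849
D = 1 − m·sn²u·sn²v = 0.9993965331089831
dn(u+v) = (dn u·dn v − m·sn u·sn v·cn u·cn v)/D = 0.9753767425391296/0.9993965331089831 = 0.9759657055291845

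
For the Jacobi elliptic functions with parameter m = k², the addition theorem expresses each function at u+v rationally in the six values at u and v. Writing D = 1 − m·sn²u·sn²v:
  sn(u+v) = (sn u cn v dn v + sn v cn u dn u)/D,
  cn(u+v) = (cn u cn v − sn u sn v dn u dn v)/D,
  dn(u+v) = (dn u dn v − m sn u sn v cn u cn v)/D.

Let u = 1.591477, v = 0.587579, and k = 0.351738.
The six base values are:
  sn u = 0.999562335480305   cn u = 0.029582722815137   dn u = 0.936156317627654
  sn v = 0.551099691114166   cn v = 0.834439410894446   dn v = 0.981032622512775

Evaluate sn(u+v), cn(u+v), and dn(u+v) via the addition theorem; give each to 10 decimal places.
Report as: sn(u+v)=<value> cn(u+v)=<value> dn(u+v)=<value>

sn(u+v)=0.8660287363 cn(u+v)=-0.4999942278 dn(u+v)=0.9524754960

m = k² = 0.123719620644
D = 1 − m·sn²u·sn²v = 0.9624578897198177
sn(u+v) = (sn u·cn v·dn v + sn v·cn u·dn u)/D = 0.8335161900205283/0.9624578897198177 = 0.866028736346246
cn(u+v) = (cn u·cn v − sn u·sn v·dn u·dn v)/D = -0.481223389350089/0.9624578897198177 = -0.4999942277892059
dn(u+v) = (dn u·dn v − m·sn u·sn v·cn u·cn v)/D = 0.9167175558419717/0.9624578897198177 = 0.9524754959501018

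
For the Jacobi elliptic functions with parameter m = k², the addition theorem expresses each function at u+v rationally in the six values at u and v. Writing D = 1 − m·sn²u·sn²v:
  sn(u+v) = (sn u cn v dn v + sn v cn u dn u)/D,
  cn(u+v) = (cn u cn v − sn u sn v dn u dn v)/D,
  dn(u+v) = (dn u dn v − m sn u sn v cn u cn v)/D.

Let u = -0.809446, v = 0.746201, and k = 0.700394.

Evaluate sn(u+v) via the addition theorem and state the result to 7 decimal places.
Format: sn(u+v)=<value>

sn(u+v)=-0.0631822

sn u = -0.6973778909902213, cn u = 0.7167036187700123, dn u = 0.8725978795616869
sn v = 0.6564141051106252, cn v = 0.754400770553568, dn v = 0.8880491630940578
m = k² = 0.490551755236
D = 1 − m·sn²u·sn²v = 0.8972038160420112
sn(u+v) = (sn u·cn v·dn v + sn v·cn u·dn u)/D = -0.056687331367716/0.8972038160420112 = -0.06318222276159115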